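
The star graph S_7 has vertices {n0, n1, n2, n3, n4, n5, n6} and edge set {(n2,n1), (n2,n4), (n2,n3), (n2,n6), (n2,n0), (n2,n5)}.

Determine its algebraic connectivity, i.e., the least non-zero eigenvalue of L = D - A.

The star S_7 is the complete bipartite graph K_{1,6} (one hub of degree 6, 6 leaves of degree 1). The Laplacian spectrum of K_{p,q} is 0, p (multiplicity q−1), q (multiplicity p−1), p+q. With p = 1, q = 6: 0 once, 1 with multiplicity 5, and 7 once. (Check: trace L = sum of degrees = 12 = 5·1 + 7.)
Laplacian eigenvalues: [0.0, 1.0, 1.0, 1.0, 1.0, 1.0, 7.0]. Algebraic connectivity (smallest non-zero eigenvalue) = 1.0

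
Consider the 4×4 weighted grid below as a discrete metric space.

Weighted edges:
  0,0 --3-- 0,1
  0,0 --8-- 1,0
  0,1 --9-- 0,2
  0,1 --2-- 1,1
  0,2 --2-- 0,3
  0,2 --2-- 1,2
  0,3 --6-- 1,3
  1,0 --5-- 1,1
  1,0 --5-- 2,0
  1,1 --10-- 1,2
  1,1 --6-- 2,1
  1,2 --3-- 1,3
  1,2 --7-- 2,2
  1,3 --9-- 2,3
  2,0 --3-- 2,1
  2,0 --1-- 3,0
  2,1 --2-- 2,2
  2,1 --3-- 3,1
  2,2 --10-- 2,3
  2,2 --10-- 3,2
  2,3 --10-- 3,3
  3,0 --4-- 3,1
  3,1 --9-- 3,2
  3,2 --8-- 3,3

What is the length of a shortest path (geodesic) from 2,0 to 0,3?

Shortest path: 2,0 → 2,1 → 2,2 → 1,2 → 0,2 → 0,3, total weight = 16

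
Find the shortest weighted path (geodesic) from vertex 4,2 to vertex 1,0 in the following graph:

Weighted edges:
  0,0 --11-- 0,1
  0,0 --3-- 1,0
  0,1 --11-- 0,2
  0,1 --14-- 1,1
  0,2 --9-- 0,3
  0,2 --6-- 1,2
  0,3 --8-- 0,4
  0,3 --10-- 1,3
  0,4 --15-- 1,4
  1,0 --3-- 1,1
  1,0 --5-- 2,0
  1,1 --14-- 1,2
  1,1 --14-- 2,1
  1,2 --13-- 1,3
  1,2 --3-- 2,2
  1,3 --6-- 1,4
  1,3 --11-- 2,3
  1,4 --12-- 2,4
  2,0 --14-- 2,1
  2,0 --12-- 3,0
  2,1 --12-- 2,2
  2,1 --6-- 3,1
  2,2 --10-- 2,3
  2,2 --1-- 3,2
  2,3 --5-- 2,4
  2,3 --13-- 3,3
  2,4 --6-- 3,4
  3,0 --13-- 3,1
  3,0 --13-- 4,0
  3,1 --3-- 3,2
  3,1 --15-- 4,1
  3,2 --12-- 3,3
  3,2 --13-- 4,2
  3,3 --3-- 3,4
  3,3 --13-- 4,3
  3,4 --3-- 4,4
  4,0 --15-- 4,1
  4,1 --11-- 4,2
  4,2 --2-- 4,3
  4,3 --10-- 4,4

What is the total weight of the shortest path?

Shortest path: 4,2 → 3,2 → 2,2 → 1,2 → 1,1 → 1,0, total weight = 34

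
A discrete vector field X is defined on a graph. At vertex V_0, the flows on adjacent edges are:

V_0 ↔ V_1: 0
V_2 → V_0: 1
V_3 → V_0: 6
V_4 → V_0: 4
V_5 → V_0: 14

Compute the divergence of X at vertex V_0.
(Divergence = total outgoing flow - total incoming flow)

Divergence = sum of outgoing flows = 0 + (-1) + (-6) + (-4) + (-14) = -25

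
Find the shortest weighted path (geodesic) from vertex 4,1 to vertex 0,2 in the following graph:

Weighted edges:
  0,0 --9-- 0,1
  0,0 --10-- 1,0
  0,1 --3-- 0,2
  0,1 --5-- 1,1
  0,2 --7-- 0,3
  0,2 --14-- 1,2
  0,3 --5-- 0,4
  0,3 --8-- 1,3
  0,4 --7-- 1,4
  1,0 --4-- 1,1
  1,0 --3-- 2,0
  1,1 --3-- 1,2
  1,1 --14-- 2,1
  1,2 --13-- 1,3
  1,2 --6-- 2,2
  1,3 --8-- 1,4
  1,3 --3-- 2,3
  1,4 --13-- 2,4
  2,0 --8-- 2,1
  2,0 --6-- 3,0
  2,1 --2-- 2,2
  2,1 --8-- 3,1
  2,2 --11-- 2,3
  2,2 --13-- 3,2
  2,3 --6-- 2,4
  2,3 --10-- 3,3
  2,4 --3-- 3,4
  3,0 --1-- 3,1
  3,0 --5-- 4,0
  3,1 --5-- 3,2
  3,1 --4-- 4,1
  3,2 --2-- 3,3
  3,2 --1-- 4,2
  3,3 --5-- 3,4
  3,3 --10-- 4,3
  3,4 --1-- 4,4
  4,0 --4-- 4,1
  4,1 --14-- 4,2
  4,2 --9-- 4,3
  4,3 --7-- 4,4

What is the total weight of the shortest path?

Shortest path: 4,1 → 3,1 → 3,0 → 2,0 → 1,0 → 1,1 → 0,1 → 0,2, total weight = 26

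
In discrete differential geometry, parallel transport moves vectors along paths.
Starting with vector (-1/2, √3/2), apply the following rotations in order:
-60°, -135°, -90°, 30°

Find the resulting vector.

Total rotation: (-60°) + (-135°) + (-90°) + 30° = -255° ≡ 105° (mod 360°). Final vector: (-0.7071, -0.7071)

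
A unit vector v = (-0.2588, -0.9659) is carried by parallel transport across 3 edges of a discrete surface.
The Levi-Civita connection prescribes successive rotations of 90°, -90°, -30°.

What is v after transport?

Total rotation: 90° + (-90°) + (-30°) = -30°. Final vector: (-0.7071, -0.7071)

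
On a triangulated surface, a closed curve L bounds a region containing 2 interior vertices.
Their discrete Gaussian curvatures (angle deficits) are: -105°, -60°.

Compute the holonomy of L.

Holonomy = total enclosed curvature = (-105°) + (-60°) = -165°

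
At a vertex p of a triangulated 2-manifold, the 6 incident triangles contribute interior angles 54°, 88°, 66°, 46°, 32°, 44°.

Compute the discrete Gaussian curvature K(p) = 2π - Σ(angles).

Sum of angles = 330°. K = 360° - 330° = 30° = π/6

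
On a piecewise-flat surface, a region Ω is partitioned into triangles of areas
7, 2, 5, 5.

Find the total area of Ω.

7 + 2 + 5 + 5 = 19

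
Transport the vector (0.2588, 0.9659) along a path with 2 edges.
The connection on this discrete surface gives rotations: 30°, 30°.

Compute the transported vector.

Total rotation: 30° + 30° = 60°. Final vector: (-0.7071, 0.7071)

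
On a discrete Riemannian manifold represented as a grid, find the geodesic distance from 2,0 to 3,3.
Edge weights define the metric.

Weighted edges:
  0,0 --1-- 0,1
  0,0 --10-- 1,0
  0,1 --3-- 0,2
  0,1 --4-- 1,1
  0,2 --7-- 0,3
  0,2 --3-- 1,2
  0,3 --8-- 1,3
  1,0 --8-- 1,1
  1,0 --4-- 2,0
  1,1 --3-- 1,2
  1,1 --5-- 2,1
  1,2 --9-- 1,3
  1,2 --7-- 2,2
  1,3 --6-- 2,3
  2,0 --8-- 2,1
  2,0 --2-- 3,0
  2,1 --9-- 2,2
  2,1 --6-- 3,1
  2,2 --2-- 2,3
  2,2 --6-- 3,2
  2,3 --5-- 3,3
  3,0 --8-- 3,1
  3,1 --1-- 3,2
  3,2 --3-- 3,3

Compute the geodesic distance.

Shortest path: 2,0 → 3,0 → 3,1 → 3,2 → 3,3, total weight = 14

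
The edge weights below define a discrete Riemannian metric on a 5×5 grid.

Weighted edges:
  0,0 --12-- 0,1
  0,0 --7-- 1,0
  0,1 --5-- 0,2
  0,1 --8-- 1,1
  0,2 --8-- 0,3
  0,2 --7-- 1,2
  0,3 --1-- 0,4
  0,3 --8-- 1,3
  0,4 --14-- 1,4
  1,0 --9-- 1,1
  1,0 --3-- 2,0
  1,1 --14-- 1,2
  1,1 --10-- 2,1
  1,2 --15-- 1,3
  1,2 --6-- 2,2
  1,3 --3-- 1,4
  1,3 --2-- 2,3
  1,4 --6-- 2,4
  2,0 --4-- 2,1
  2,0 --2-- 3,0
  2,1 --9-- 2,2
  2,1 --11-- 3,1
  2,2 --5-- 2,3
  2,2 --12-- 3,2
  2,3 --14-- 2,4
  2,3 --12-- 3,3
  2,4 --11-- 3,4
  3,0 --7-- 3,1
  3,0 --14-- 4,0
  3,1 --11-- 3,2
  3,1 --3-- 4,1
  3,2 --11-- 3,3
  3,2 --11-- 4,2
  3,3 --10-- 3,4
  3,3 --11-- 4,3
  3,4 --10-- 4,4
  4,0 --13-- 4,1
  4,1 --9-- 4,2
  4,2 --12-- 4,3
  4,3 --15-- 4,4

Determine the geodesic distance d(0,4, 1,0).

Shortest path: 0,4 → 0,3 → 0,2 → 0,1 → 1,1 → 1,0, total weight = 31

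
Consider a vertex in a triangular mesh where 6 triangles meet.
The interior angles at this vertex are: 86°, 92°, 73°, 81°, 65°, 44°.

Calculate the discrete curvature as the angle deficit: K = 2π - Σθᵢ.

Sum of angles = 441°. K = 360° - 441° = -81° = -9π/20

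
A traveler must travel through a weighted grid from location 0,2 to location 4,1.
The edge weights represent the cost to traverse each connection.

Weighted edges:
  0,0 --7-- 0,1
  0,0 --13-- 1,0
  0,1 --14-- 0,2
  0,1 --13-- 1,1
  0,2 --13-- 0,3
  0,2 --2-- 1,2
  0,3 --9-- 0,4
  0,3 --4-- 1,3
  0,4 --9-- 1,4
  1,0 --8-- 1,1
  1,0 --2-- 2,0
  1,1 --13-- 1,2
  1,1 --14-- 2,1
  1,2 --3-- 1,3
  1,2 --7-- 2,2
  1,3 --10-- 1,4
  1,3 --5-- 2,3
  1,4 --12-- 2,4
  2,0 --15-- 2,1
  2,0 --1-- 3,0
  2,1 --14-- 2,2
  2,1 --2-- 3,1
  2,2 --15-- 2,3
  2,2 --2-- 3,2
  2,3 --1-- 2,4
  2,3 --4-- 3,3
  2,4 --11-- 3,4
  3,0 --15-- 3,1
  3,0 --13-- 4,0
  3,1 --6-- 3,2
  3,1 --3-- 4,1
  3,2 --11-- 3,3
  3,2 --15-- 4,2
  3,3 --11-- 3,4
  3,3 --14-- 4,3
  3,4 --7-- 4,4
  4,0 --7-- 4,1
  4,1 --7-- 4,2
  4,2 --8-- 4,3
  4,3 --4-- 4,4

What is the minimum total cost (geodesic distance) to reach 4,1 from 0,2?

Shortest path: 0,2 → 1,2 → 2,2 → 3,2 → 3,1 → 4,1, total weight = 20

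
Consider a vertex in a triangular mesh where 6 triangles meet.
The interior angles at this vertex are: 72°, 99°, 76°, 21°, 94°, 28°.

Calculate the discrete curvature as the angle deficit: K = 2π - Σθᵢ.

Sum of angles = 390°. K = 360° - 390° = -30° = -π/6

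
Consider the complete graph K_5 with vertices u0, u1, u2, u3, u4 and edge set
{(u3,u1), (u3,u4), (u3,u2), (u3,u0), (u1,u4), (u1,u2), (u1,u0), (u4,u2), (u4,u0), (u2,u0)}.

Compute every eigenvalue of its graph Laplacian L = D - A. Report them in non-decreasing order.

For the complete graph K_n, L = nI − J (J = all-ones matrix). J has eigenvalues n (once, eigenvector 𝟙) and 0 (multiplicity n−1), so L has eigenvalues 0 (once) and n (multiplicity n−1). Here n = 5: eigenvalue 0 once and 5 with multiplicity 4.
Laplacian eigenvalues (increasing order): [0.0, 5.0, 5.0, 5.0, 5.0]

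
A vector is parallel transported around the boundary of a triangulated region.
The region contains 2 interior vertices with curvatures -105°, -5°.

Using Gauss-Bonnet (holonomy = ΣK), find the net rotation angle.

Holonomy = total enclosed curvature = (-105°) + (-5°) = -110°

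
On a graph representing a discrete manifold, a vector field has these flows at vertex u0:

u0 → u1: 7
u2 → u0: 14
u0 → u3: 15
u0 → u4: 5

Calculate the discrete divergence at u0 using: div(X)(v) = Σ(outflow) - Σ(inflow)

Divergence = sum of outgoing flows = 7 + (-14) + 15 + 5 = 13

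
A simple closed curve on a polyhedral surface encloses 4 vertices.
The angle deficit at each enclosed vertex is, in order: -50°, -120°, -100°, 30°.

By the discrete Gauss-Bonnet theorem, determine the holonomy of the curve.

Holonomy = total enclosed curvature = (-50°) + (-120°) + (-100°) + 30° = -240°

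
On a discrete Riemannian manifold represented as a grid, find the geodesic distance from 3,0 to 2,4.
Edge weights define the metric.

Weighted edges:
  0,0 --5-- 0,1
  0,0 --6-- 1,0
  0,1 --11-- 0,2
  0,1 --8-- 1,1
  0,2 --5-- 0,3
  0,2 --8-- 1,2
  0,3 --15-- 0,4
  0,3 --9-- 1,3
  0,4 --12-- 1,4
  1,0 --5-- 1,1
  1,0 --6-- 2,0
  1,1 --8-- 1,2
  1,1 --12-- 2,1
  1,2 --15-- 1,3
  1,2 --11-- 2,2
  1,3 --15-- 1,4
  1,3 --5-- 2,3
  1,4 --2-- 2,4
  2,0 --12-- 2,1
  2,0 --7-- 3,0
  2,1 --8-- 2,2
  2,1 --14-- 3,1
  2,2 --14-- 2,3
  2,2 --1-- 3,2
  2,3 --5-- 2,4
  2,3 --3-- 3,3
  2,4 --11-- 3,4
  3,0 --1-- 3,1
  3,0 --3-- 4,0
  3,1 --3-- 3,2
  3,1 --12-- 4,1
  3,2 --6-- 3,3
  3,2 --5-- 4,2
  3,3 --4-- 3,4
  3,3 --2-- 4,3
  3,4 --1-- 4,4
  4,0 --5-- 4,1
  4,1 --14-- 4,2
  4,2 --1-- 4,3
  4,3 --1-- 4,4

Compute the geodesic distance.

Shortest path: 3,0 → 3,1 → 3,2 → 3,3 → 2,3 → 2,4, total weight = 18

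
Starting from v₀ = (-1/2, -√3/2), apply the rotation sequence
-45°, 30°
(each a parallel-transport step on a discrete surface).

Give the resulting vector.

Total rotation: (-45°) + 30° = -15°. Final vector: (-0.7071, -0.7071)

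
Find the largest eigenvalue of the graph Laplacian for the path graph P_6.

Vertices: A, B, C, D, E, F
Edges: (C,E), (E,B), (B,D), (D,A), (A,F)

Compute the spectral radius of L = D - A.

The path graph P_n has Laplacian eigenvalues λ_k = 2 − 2cos(kπ/n), k = 0, 1, …, n−1. Here n = 6:
k=0: 2 − 2cos(0) = 0.0; k=1: 2 − 2cos(π/6) = 0.2679; k=2: 2 − 2cos(π/3) = 1.0; k=3: 2 − 2cos(π/2) = 2.0; k=4: 2 − 2cos(2π/3) = 3.0; k=5: 2 − 2cos(5π/6) = 3.7321.
Laplacian eigenvalues: [0.0, 0.2679, 1.0, 2.0, 3.0, 3.7321]. Largest eigenvalue (spectral radius) = 3.7321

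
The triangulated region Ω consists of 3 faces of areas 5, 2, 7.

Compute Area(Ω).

5 + 2 + 7 = 14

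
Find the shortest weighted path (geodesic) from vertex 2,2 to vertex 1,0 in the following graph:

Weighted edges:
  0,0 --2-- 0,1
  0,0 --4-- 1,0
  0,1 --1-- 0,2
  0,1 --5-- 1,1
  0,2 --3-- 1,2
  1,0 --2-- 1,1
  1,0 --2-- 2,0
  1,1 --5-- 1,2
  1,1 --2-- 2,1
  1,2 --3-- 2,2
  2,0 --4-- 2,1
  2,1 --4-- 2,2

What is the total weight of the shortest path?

Shortest path: 2,2 → 2,1 → 1,1 → 1,0, total weight = 8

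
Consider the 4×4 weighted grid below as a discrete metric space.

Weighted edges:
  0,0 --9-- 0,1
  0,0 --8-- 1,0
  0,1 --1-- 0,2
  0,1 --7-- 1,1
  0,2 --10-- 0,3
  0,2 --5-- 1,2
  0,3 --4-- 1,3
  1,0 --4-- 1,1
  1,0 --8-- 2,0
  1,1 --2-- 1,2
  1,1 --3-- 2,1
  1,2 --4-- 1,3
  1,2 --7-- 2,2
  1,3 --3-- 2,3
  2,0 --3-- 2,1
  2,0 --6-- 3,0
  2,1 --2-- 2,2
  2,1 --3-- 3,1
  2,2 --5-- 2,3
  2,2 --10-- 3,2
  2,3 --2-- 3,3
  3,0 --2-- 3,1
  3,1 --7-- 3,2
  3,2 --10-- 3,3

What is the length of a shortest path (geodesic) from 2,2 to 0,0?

Shortest path: 2,2 → 2,1 → 1,1 → 1,0 → 0,0, total weight = 17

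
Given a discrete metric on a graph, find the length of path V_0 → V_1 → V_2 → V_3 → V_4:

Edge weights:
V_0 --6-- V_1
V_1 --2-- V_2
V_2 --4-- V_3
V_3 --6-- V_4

Arc length = 6 + 2 + 4 + 6 = 18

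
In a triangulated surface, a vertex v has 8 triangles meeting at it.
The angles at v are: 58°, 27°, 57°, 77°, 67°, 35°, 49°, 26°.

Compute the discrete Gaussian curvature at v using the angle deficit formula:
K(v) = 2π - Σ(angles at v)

Sum of angles = 396°. K = 360° - 396° = -36° = -π/5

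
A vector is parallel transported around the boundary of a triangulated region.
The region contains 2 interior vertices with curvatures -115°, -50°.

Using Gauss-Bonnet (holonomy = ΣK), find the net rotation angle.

Holonomy = total enclosed curvature = (-115°) + (-50°) = -165°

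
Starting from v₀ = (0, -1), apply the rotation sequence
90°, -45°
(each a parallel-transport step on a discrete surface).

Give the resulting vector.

Total rotation: 90° + (-45°) = 45°. Final vector: (0.7071, -0.7071)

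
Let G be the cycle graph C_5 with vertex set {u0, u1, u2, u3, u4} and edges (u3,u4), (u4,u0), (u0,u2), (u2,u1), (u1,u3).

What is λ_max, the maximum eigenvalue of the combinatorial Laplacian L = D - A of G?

The cycle graph C_n has Laplacian eigenvalues λ_k = 2 − 2cos(2πk/n), k = 0, 1, …, n−1. Here n = 5:
k=0: 2 − 2cos(0) = 0.0; k=1: 2 − 2cos(2π/5) = 1.382; k=2: 2 − 2cos(4π/5) = 3.618; k=3: 2 − 2cos(6π/5) = 3.618; k=4: 2 − 2cos(8π/5) = 1.382.
Laplacian eigenvalues: [0.0, 1.382, 1.382, 3.618, 3.618]. Largest eigenvalue (spectral radius) = 3.618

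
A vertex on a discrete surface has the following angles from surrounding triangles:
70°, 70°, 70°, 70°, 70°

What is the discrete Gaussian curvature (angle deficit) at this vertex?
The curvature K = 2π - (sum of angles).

Sum of angles = 350°. K = 360° - 350° = 10°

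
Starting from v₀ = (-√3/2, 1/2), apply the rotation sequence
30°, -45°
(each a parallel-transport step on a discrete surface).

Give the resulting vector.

Total rotation: 30° + (-45°) = -15°. Final vector: (-0.7071, 0.7071)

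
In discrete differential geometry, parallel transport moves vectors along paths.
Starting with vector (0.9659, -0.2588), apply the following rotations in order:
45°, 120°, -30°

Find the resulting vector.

Total rotation: 45° + 120° + (-30°) = 135°. Final vector: (-0.5000, 0.8660)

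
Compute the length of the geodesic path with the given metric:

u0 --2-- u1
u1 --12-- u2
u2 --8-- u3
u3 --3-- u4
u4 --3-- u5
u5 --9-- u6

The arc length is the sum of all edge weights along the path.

Arc length = 2 + 12 + 8 + 3 + 3 + 9 = 37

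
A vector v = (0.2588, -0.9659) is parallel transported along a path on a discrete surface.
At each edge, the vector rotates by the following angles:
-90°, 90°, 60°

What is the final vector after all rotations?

Total rotation: (-90°) + 90° + 60° = 60°. Final vector: (0.9659, -0.2588)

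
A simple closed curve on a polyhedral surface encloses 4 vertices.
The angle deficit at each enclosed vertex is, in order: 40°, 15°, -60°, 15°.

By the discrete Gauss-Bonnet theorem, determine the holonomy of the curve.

Holonomy = total enclosed curvature = 40° + 15° + (-60°) + 15° = 10°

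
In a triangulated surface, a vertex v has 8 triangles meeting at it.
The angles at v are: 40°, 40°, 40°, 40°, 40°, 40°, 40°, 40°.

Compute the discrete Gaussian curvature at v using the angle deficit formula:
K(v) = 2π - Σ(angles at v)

Sum of angles = 320°. K = 360° - 320° = 40°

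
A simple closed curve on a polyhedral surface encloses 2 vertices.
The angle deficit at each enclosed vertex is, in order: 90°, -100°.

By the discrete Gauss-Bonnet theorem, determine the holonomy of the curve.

Holonomy = total enclosed curvature = 90° + (-100°) = -10°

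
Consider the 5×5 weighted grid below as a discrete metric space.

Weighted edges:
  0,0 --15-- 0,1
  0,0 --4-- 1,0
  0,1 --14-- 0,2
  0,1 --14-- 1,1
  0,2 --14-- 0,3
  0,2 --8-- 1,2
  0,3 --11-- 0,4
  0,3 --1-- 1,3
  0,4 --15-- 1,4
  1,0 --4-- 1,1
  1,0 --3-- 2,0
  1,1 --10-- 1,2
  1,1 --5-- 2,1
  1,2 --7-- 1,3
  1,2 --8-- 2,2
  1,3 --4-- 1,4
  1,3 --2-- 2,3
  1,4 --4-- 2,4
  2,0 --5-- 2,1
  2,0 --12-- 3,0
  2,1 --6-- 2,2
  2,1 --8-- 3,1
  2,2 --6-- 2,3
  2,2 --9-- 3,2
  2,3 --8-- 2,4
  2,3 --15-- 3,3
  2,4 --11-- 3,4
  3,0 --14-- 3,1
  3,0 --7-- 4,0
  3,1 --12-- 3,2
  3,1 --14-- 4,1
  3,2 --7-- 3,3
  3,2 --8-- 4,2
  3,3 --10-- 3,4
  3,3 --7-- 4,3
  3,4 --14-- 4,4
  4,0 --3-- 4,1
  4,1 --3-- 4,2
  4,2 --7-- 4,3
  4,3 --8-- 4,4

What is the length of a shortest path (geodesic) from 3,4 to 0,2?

Shortest path: 3,4 → 2,4 → 1,4 → 1,3 → 0,3 → 0,2, total weight = 34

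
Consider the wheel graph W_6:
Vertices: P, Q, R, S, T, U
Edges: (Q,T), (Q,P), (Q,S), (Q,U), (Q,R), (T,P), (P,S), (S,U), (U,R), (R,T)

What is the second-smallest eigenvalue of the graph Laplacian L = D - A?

The wheel W_6 is the join K_1 ∨ C_5 (a hub joined to every vertex of a cycle of length 5). For a join G ∨ H (G on p vertices, H on q vertices) the Laplacian spectrum is 0, p+q, the eigenvalues of L(G) other than one 0 each shifted by +q, and the eigenvalues of L(H) other than one 0 each shifted by +p. With G = K_1 (p = 1, nothing left after dropping its 0) and H = C_5 (q = 5, eigenvalues 2 − 2cos(2πk/5), k = 0, …, 4; drop k = 0), the spectrum of W_6 is 0, 6, and 1 + (2 − 2cos(2πk/5)) = 3 − 2cos(2πk/5) for k = 1, …, 4:
k=1: 3 − 2cos(2π/5) = 2.382; k=2: 3 − 2cos(4π/5) = 4.618; k=3: 3 − 2cos(6π/5) = 4.618; k=4: 3 − 2cos(8π/5) = 2.382.
Laplacian eigenvalues: [0.0, 2.382, 2.382, 4.618, 4.618, 6.0]. Algebraic connectivity (smallest non-zero eigenvalue) = 2.382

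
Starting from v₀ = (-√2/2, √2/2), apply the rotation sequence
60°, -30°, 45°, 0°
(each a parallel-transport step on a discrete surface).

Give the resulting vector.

Total rotation: 60° + (-30°) + 45° + 0° = 75°. Final vector: (-0.8660, -0.5000)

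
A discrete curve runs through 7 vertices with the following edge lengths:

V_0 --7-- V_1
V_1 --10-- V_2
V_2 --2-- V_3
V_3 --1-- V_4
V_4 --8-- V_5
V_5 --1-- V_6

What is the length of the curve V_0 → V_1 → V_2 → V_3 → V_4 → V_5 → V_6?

Arc length = 7 + 10 + 2 + 1 + 8 + 1 = 29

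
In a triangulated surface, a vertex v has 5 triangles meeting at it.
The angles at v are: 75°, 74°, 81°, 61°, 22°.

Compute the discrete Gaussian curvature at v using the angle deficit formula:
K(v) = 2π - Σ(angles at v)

Sum of angles = 313°. K = 360° - 313° = 47° = 47π/180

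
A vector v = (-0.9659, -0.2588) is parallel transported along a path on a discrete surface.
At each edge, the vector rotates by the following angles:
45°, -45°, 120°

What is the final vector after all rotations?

Total rotation: 45° + (-45°) + 120° = 120°. Final vector: (0.7071, -0.7071)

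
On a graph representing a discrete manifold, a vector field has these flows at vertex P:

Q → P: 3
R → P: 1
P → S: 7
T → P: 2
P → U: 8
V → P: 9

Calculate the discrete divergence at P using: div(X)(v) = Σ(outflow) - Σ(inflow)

Divergence = sum of outgoing flows = (-3) + (-1) + 7 + (-2) + 8 + (-9) = 0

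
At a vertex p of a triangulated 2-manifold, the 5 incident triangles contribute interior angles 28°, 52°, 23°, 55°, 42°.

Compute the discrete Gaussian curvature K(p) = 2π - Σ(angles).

Sum of angles = 200°. K = 360° - 200° = 160° = 8π/9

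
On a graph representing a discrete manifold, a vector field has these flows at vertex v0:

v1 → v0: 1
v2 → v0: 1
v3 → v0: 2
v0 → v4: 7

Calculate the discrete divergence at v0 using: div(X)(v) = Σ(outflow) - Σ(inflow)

Divergence = sum of outgoing flows = (-1) + (-1) + (-2) + 7 = 3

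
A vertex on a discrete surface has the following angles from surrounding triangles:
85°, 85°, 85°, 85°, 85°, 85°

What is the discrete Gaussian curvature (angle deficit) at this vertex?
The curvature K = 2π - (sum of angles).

Sum of angles = 510°. K = 360° - 510° = -150°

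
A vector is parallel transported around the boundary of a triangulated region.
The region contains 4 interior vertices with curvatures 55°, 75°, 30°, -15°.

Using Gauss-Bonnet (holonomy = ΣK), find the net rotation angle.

Holonomy = total enclosed curvature = 55° + 75° + 30° + (-15°) = 145°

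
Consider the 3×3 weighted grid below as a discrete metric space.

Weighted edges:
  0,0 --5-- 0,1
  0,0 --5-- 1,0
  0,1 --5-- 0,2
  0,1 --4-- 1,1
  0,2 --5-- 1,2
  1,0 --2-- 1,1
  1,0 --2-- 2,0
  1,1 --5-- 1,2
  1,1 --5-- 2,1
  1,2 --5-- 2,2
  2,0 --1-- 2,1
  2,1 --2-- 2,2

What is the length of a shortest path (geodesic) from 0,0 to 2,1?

Shortest path: 0,0 → 1,0 → 2,0 → 2,1, total weight = 8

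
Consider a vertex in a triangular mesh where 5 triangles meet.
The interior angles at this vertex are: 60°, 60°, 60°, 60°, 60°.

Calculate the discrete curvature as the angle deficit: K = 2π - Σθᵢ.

Sum of angles = 300°. K = 360° - 300° = 60°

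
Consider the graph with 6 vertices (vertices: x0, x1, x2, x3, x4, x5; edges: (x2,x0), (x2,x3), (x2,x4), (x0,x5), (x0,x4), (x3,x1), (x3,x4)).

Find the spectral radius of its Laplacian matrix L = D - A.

Degrees: deg(x0) = 3, deg(x1) = 1, deg(x2) = 3, deg(x3) = 3, deg(x4) = 3, deg(x5) = 1.
L = D − A with rows/columns ordered (x0, x1, x2, x3, x4, x5):
  [ 3,  0, -1,  0, -1, -1]
  [ 0,  1,  0, -1,  0,  0]
  [-1,  0,  3, -1, -1,  0]
  [ 0, -1, -1,  3, -1,  0]
  [-1,  0, -1, -1,  3,  0]
  [-1,  0,  0,  0,  0,  1]
Characteristic polynomial: det(λI − L) = λ(λ² − 4λ + 2)(λ² − 6λ + 6)(λ − 4).
Roots: λ = 0; (λ² − 4λ + 2) = 0 ⇒ λ = 2 ± √2 ≈ 0.5858, 3.4142; (λ² − 6λ + 6) = 0 ⇒ λ = 3 ± √3 ≈ 1.2679, 4.7321; (λ − 4) = 0 ⇒ λ = 4.
(Check: the roots sum (with multiplicity) to 14, matching trace L = Σdeg = 2·7 = 14.)
Laplacian eigenvalues: [0.0, 0.5858, 1.2679, 3.4142, 4.0, 4.7321]. Largest eigenvalue (spectral radius) = 4.7321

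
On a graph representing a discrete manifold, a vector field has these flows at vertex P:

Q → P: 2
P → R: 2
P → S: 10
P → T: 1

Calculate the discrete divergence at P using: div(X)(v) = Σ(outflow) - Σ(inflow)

Divergence = sum of outgoing flows = (-2) + 2 + 10 + 1 = 11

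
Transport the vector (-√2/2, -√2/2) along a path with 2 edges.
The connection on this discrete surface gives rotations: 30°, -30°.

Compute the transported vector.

Total rotation: 30° + (-30°) = 0°. Final vector: (-0.7071, -0.7071)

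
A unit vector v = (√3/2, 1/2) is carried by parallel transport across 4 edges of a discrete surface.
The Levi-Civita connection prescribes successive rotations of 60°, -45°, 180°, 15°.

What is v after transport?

Total rotation: 60° + (-45°) + 180° + 15° = 210° ≡ -150° (mod 360°). Final vector: (-0.5000, -0.8660)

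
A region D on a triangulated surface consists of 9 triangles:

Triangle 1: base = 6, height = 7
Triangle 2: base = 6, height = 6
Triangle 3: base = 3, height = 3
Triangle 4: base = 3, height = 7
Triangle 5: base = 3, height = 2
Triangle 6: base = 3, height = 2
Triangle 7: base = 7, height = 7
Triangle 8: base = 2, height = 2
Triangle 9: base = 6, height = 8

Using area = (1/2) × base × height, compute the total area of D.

(1/2)×6×7 + (1/2)×6×6 + (1/2)×3×3 + (1/2)×3×7 + (1/2)×3×2 + (1/2)×3×2 + (1/2)×7×7 + (1/2)×2×2 + (1/2)×6×8 = 110.5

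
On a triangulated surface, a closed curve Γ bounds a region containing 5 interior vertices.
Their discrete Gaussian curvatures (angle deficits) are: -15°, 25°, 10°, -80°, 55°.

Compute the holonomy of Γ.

Holonomy = total enclosed curvature = (-15°) + 25° + 10° + (-80°) + 55° = -5°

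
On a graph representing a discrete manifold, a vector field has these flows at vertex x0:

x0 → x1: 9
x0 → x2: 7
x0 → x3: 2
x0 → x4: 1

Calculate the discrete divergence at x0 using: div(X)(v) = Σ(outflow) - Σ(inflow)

Divergence = sum of outgoing flows = 9 + 7 + 2 + 1 = 19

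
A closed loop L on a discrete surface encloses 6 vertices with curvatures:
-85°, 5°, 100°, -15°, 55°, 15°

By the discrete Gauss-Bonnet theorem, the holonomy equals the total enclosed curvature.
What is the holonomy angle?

Holonomy = total enclosed curvature = (-85°) + 5° + 100° + (-15°) + 55° + 15° = 75°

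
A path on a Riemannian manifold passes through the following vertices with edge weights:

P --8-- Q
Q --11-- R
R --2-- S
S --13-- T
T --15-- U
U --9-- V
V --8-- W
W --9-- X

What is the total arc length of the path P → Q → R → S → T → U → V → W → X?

Arc length = 8 + 11 + 2 + 13 + 15 + 9 + 8 + 9 = 75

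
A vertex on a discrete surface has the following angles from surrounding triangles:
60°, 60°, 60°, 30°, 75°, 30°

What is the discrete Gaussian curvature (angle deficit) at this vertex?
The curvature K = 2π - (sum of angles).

Sum of angles = 315°. K = 360° - 315° = 45°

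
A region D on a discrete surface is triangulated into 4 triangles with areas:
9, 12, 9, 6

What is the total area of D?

9 + 12 + 9 + 6 = 36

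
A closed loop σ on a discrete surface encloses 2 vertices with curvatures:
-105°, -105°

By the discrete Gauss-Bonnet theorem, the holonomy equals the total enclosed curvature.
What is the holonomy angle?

Holonomy = total enclosed curvature = (-105°) + (-105°) = -210°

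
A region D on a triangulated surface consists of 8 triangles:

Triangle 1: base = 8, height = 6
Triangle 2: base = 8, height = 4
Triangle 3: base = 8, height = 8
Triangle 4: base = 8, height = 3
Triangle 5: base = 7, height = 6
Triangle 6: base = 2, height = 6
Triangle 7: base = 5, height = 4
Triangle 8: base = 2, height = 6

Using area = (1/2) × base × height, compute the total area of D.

(1/2)×8×6 + (1/2)×8×4 + (1/2)×8×8 + (1/2)×8×3 + (1/2)×7×6 + (1/2)×2×6 + (1/2)×5×4 + (1/2)×2×6 = 127.0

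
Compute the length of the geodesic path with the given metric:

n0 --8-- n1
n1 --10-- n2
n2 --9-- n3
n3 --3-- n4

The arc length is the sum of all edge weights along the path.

Arc length = 8 + 10 + 9 + 3 = 30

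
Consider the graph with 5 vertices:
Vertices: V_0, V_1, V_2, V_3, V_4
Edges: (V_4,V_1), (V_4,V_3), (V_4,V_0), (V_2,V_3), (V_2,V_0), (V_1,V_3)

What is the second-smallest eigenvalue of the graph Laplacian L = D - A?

Degrees: deg(V_0) = 2, deg(V_1) = 2, deg(V_2) = 2, deg(V_3) = 3, deg(V_4) = 3.
L = D − A with rows/columns ordered (V_0, V_1, V_2, V_3, V_4):
  [ 2,  0, -1,  0, -1]
  [ 0,  2,  0, -1, -1]
  [-1,  0,  2, -1,  0]
  [ 0, -1, -1,  3, -1]
  [-1, -1,  0, -1,  3]
Characteristic polynomial: det(λI − L) = λ(λ² − 5λ + 5)(λ² − 7λ + 11).
Roots: λ = 0; (λ² − 5λ + 5) = 0 ⇒ λ = (5 ± √5)/2 ≈ 1.382, 3.618; (λ² − 7λ + 11) = 0 ⇒ λ = (7 ± √5)/2 ≈ 2.382, 4.618.
(Check: the roots sum (with multiplicity) to 12, matching trace L = Σdeg = 2·6 = 12.)
Laplacian eigenvalues: [0.0, 1.382, 2.382, 3.618, 4.618]. Algebraic connectivity (smallest non-zero eigenvalue) = 1.382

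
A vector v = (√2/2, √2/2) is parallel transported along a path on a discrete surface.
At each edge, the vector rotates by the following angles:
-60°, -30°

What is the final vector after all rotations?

Total rotation: (-60°) + (-30°) = -90°. Final vector: (0.7071, -0.7071)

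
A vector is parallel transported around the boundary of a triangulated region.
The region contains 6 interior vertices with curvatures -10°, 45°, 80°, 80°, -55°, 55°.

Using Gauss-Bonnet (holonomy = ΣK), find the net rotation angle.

Holonomy = total enclosed curvature = (-10°) + 45° + 80° + 80° + (-55°) + 55° = 195°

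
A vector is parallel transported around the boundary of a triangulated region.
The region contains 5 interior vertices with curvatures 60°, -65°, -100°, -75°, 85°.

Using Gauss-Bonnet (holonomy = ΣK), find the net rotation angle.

Holonomy = total enclosed curvature = 60° + (-65°) + (-100°) + (-75°) + 85° = -95°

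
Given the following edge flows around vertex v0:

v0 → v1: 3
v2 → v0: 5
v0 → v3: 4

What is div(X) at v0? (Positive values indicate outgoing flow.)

Divergence = sum of outgoing flows = 3 + (-5) + 4 = 2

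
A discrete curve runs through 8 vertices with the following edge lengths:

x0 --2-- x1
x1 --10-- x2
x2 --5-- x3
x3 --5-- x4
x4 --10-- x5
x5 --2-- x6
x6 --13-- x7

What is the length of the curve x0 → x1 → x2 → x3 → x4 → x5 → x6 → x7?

Arc length = 2 + 10 + 5 + 5 + 10 + 2 + 13 = 47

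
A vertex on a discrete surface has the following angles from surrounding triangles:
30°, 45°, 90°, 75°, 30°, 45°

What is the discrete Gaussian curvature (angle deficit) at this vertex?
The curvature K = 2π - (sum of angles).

Sum of angles = 315°. K = 360° - 315° = 45°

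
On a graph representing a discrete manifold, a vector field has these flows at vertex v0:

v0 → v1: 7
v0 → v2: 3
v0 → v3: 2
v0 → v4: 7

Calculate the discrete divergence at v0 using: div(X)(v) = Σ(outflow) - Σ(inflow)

Divergence = sum of outgoing flows = 7 + 3 + 2 + 7 = 19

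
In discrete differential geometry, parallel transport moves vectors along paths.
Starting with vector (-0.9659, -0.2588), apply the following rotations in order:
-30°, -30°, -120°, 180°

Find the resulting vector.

Total rotation: (-30°) + (-30°) + (-120°) + 180° = 0°. Final vector: (-0.9659, -0.2588)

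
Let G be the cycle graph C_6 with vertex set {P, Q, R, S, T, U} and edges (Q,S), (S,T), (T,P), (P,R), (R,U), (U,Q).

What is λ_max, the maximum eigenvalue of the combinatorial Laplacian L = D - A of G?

The cycle graph C_n has Laplacian eigenvalues λ_k = 2 − 2cos(2πk/n), k = 0, 1, …, n−1. Here n = 6:
k=0: 2 − 2cos(0) = 0.0; k=1: 2 − 2cos(π/3) = 1.0; k=2: 2 − 2cos(2π/3) = 3.0; k=3: 2 − 2cos(π) = 4.0; k=4: 2 − 2cos(4π/3) = 3.0; k=5: 2 − 2cos(5π/3) = 1.0.
Laplacian eigenvalues: [0.0, 1.0, 1.0, 3.0, 3.0, 4.0]. Largest eigenvalue (spectral radius) = 4.0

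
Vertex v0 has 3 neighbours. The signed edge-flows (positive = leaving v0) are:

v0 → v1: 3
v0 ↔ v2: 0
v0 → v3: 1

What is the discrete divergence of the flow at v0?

Divergence = sum of outgoing flows = 3 + 0 + 1 = 4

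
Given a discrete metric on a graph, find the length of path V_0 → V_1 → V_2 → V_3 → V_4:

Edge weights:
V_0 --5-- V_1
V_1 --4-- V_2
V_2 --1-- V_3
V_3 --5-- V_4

Arc length = 5 + 4 + 1 + 5 = 15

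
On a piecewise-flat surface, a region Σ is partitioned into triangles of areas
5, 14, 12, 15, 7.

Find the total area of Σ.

5 + 14 + 12 + 15 + 7 = 53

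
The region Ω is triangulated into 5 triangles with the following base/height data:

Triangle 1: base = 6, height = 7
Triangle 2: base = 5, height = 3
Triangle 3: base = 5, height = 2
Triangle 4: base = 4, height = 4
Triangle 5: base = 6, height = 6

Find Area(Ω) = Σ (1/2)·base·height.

(1/2)×6×7 + (1/2)×5×3 + (1/2)×5×2 + (1/2)×4×4 + (1/2)×6×6 = 59.5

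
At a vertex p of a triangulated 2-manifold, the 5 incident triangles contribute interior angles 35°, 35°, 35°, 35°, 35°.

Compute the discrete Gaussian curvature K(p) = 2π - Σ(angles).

Sum of angles = 175°. K = 360° - 175° = 185°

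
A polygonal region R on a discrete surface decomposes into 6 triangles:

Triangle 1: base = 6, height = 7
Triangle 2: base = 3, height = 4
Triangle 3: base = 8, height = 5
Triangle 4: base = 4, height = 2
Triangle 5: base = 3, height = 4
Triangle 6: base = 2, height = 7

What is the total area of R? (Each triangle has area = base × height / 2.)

(1/2)×6×7 + (1/2)×3×4 + (1/2)×8×5 + (1/2)×4×2 + (1/2)×3×4 + (1/2)×2×7 = 64.0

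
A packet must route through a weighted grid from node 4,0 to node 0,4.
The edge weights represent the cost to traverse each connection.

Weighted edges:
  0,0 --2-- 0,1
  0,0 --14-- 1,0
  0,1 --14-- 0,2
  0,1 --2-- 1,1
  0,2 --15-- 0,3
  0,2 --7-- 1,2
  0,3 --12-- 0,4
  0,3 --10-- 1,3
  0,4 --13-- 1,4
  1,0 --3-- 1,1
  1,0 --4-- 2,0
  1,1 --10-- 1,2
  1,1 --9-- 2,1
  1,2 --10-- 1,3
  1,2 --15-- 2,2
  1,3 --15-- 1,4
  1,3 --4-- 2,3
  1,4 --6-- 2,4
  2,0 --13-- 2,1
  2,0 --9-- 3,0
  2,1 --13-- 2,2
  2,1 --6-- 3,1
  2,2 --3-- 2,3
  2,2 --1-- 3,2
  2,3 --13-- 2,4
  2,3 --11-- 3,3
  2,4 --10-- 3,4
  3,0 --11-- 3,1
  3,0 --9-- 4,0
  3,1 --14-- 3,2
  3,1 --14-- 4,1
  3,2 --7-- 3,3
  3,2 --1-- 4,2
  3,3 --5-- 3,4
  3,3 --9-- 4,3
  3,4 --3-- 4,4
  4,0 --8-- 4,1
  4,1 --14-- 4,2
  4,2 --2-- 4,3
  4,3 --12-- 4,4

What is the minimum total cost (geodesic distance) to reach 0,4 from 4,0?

Shortest path: 4,0 → 4,1 → 4,2 → 3,2 → 2,2 → 2,3 → 1,3 → 0,3 → 0,4, total weight = 53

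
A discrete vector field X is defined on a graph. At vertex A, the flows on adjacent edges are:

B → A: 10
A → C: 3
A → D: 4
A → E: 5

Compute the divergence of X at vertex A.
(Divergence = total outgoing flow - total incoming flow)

Divergence = sum of outgoing flows = (-10) + 3 + 4 + 5 = 2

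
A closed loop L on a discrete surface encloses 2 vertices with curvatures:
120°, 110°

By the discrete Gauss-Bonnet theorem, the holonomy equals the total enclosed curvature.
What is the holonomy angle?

Holonomy = total enclosed curvature = 120° + 110° = 230°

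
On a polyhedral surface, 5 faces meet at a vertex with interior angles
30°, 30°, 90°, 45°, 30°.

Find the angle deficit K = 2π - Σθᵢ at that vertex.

Sum of angles = 225°. K = 360° - 225° = 135°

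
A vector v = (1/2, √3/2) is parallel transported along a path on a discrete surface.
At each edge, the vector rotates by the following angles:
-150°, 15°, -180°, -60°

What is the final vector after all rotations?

Total rotation: (-150°) + 15° + (-180°) + (-60°) = -375° ≡ -15° (mod 360°). Final vector: (0.7071, 0.7071)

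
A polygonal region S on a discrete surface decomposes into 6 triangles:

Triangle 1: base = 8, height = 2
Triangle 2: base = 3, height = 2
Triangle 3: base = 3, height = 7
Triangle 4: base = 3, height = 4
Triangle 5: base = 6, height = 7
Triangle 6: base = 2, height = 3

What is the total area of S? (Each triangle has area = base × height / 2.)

(1/2)×8×2 + (1/2)×3×2 + (1/2)×3×7 + (1/2)×3×4 + (1/2)×6×7 + (1/2)×2×3 = 51.5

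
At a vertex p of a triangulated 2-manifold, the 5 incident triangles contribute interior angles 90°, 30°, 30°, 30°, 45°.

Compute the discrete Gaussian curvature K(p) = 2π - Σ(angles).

Sum of angles = 225°. K = 360° - 225° = 135°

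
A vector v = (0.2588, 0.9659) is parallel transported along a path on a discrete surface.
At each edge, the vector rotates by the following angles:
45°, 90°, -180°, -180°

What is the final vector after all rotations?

Total rotation: 45° + 90° + (-180°) + (-180°) = -225° ≡ 135° (mod 360°). Final vector: (-0.8660, -0.5000)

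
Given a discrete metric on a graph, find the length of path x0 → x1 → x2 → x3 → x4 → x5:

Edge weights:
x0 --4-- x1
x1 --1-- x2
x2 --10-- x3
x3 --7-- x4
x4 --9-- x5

Arc length = 4 + 1 + 10 + 7 + 9 = 31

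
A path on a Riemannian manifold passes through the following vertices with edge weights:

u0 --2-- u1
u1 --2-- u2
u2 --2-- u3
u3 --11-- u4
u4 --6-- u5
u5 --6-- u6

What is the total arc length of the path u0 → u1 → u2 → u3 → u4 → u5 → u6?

Arc length = 2 + 2 + 2 + 11 + 6 + 6 = 29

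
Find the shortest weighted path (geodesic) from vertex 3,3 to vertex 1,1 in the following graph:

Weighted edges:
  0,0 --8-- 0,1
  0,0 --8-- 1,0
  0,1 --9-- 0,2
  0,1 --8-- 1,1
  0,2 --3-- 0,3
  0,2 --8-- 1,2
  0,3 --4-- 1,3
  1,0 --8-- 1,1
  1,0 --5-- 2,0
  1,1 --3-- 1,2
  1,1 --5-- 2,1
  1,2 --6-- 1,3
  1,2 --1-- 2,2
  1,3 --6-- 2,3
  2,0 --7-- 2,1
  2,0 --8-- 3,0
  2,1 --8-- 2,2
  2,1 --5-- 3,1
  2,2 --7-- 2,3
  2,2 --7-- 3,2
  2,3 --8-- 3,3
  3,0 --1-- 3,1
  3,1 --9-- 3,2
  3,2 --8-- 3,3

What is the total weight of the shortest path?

Shortest path: 3,3 → 2,3 → 2,2 → 1,2 → 1,1, total weight = 19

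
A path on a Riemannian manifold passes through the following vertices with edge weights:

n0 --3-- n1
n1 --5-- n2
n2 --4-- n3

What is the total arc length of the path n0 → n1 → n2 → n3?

Arc length = 3 + 5 + 4 = 12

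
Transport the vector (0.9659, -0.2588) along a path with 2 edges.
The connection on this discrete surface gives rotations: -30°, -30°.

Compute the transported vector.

Total rotation: (-30°) + (-30°) = -60°. Final vector: (0.2588, -0.9659)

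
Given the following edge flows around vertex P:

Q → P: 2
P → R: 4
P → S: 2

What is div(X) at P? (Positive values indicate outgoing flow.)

Divergence = sum of outgoing flows = (-2) + 4 + 2 = 4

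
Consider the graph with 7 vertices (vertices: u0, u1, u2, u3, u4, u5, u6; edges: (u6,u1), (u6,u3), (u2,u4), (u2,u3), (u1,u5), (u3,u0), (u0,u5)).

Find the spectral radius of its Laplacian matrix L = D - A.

Degrees: deg(u0) = 2, deg(u1) = 2, deg(u2) = 2, deg(u3) = 3, deg(u4) = 1, deg(u5) = 2, deg(u6) = 2.
L = D − A with rows/columns ordered (u0, u1, u2, u3, u4, u5, u6):
  [ 2,  0,  0, -1,  0, -1,  0]
  [ 0,  2,  0,  0,  0, -1, -1]
  [ 0,  0,  2, -1, -1,  0,  0]
  [-1,  0, -1,  3,  0,  0, -1]
  [ 0,  0, -1,  0,  1,  0,  0]
  [-1, -1,  0,  0,  0,  2,  0]
  [ 0, -1,  0, -1,  0,  0,  2]
Characteristic polynomial: det(λI − L) = λ(λ² − 3λ + 1)(λ² − 5λ + 5)(λ² − 6λ + 7).
Roots: λ = 0; (λ² − 3λ + 1) = 0 ⇒ λ = (3 ± √5)/2 ≈ 0.382, 2.618; (λ² − 5λ + 5) = 0 ⇒ λ = (5 ± √5)/2 ≈ 1.382, 3.618; (λ² − 6λ + 7) = 0 ⇒ λ = 3 ± √2 ≈ 1.5858, 4.4142.
(Check: the roots sum (with multiplicity) to 14, matching trace L = Σdeg = 2·7 = 14.)
Laplacian eigenvalues: [0.0, 0.382, 1.382, 1.5858, 2.618, 3.618, 4.4142]. Largest eigenvalue (spectral radius) = 4.4142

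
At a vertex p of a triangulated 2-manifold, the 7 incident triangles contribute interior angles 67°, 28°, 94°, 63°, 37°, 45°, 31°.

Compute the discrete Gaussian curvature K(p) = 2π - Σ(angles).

Sum of angles = 365°. K = 360° - 365° = -5° = -π/36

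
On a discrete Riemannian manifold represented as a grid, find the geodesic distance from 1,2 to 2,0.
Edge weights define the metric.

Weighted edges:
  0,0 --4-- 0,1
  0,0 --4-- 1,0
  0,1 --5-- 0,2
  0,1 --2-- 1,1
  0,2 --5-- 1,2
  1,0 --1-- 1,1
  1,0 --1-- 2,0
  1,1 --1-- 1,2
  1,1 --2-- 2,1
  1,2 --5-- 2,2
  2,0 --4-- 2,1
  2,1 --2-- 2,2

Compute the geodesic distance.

Shortest path: 1,2 → 1,1 → 1,0 → 2,0, total weight = 3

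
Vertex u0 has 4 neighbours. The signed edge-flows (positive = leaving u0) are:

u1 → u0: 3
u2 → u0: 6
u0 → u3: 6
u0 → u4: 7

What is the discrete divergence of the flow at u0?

Divergence = sum of outgoing flows = (-3) + (-6) + 6 + 7 = 4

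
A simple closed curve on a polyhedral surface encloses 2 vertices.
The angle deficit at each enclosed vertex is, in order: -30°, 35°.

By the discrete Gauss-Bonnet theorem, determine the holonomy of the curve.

Holonomy = total enclosed curvature = (-30°) + 35° = 5°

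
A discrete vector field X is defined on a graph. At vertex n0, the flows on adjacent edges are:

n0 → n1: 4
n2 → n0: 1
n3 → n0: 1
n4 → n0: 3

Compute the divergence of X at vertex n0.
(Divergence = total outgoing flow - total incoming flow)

Divergence = sum of outgoing flows = 4 + (-1) + (-1) + (-3) = -1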